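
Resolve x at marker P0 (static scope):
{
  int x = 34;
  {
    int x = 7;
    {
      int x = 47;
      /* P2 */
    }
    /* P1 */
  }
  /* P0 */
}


x declared in the same block as P0
x = 34


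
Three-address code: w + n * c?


Break into single-operator statements:
t1 = n * c
t2 = w + t1


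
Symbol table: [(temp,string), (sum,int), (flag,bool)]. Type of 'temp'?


Lookup 'temp' → type string


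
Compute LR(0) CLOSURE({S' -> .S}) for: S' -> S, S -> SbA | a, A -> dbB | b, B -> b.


Start: S' -> .S
For each item with dot before a nonterminal B, add B -> .γ for every B-production
Closure: [S' -> .S, S -> .SbA, S -> .a]


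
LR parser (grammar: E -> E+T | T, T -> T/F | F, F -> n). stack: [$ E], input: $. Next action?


start symbol E on stack, input exhausted
Action: accept


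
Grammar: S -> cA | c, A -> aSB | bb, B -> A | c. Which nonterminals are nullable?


A nonterminal is nullable iff some alternative derives ε (directly, or every symbol in it is nullable)
Nullable: {}


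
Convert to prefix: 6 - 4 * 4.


'*' binds tighter: tree is (- 6 (* 4 4))
Prefix: - 6 * 4 4


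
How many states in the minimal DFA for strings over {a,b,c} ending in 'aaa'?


Track the longest suffix of input matching a prefix of 'aaa': 4 classes (prefixes of length 0..3)
Minimal DFA: 4 states


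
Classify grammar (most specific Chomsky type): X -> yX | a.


Right-linear: every RHS is a terminal or a terminal followed by one nonterminal
Classification: Type 3 (Regular)


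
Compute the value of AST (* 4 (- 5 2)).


Evaluate inner: (- 5 2) = 3
Evaluate root: (* 4 3) = 12
Result: 12


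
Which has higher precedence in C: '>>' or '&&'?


'>>' is shift (level 8); '&&' is logical AND (level 2)
Higher level binds tighter
'>>' has higher precedence than '&&'


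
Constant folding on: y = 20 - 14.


20 - 14 = 6 at compile time
Optimized: y = 6


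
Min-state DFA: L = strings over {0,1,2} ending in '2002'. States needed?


Track the longest suffix of input matching a prefix of '2002': 5 classes (prefixes of length 0..4)
Minimal DFA: 5 states


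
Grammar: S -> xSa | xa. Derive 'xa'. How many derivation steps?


Derivation: S => xa
Steps: 1


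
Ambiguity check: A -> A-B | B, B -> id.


precedence layered via separate nonterminal B: deterministic
Unambiguous


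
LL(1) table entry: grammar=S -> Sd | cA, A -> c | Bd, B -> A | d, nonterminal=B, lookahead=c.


For [B, c]: 'c' ∈ FIRST(A)
Entry: B -> A


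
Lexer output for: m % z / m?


Scan left to right, longest-match per lexeme
Tokens: ID(m), OP(%), ID(z), OP(/), ID(m)


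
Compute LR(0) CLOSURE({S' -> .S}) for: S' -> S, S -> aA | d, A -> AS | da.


Start: S' -> .S
For each item with dot before a nonterminal B, add B -> .γ for every B-production
Closure: [S' -> .S, S -> .aA, S -> .d]


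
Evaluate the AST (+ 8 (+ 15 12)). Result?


Evaluate inner: (+ 15 12) = 27
Evaluate root: (+ 8 27) = 35
Result: 35


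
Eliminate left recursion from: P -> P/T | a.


Left-recursive alternatives: P/T; non-recursive: a
Introduce P': P -> aP', P' -> /TP' | ε


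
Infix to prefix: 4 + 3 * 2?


'*' binds tighter: tree is (+ 4 (* 3 2))
Prefix: + 4 * 3 2


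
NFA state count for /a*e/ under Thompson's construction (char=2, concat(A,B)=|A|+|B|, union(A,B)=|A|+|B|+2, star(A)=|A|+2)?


Syntax tree has 2 char leaf(s), 0 union(s), 1 star(s)
chars contribute 2×2 = 4; each union adds +2; each star adds +2
Total: 4 + 0 + 2 = 6 states


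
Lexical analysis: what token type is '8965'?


Pattern: digits only
Type: INTEGER_LITERAL


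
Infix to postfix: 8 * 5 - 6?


Left to right (same or higher precedence on left)
Postfix: 8 5 * 6 -


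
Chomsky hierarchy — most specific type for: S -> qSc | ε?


Single nonterminal LHS, but q^n c^n is not regular
Classification: Type 2 (Context-Free)


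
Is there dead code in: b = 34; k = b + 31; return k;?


b is read by k's definition; k is returned
No dead code


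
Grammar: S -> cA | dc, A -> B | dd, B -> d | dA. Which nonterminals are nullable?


A nonterminal is nullable iff some alternative derives ε (directly, or every symbol in it is nullable)
Nullable: {}


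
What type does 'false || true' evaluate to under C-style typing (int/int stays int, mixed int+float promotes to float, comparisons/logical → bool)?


Operand types: bool || bool
Rule: logical operators take bool operands and yield bool
Result type: bool


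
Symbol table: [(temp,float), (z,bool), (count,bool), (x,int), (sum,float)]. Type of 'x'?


Lookup 'x' → type int


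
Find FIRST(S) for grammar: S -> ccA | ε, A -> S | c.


Per alternative of S: FIRST(ccA) = {c}; FIRST(ε) = {ε}
FIRST(S) = {c, ε}


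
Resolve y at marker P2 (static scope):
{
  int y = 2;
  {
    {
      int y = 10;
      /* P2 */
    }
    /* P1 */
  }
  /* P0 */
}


y declared in the same block as P2
y = 10


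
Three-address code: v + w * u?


Break into single-operator statements:
t1 = w * u
t2 = v + t1


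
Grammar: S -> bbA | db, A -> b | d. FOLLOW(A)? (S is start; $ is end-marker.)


$ ∈ FOLLOW(S). For each A -> αBβ: add FIRST(β)\{ε} to FOLLOW(B); if β nullable, add FOLLOW(A).
FOLLOW(A) = {$}


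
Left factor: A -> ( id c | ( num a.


Common prefix: '('
Factored: A -> ( A', A' -> id c | num a


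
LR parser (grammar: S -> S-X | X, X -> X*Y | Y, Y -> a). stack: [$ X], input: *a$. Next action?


shift '*' to continue X -> X*Y
Action: shift


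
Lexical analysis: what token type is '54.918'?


Pattern: digits with a decimal point
Type: FLOAT_LITERAL


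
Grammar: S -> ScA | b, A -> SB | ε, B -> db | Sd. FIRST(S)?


Per alternative of S: FIRST(ScA) = {b}; FIRST(b) = {b}
FIRST(S) = {b}


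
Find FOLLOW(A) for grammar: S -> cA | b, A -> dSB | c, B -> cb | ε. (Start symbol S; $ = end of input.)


$ ∈ FOLLOW(S). For each A -> αBβ: add FIRST(β)\{ε} to FOLLOW(B); if β nullable, add FOLLOW(A).
FOLLOW(A) = {$, c}


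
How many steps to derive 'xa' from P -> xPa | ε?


Derivation: P => xPa => xa
Steps: 2


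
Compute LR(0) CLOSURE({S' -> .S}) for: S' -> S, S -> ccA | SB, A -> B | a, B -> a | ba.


Start: S' -> .S
For each item with dot before a nonterminal B, add B -> .γ for every B-production
Closure: [S' -> .S, S -> .ccA, S -> .SB]


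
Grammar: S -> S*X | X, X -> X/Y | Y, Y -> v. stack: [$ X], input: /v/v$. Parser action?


shift '/' to continue X -> X/Y
Action: shift


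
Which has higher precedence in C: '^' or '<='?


'<=' is relational (level 7); '^' is bitwise XOR (level 4)
Higher level binds tighter
'<=' has higher precedence than '^'


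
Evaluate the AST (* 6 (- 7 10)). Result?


Evaluate inner: (- 7 10) = -3
Evaluate root: (* 6 -3) = -18
Result: -18


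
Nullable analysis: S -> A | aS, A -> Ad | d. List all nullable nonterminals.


A nonterminal is nullable iff some alternative derives ε (directly, or every symbol in it is nullable)
Nullable: {}


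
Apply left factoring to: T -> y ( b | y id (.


Common prefix: 'y'
Factored: T -> y T', T' -> ( b | id (


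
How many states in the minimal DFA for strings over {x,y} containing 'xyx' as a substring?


KMP-style automaton: 3 progress states + 1 absorbing accept = 4
Minimal DFA: 4 states


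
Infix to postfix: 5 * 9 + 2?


Left to right (same or higher precedence on left)
Postfix: 5 9 * 2 +


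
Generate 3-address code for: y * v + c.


Break into single-operator statements:
t1 = y * v
t2 = t1 + c


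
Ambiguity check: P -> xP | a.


right-linear, alternatives start with distinct terminals 'x' vs 'a': unique leftmost derivation
Unambiguous


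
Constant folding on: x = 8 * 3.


8 * 3 = 24 at compile time
Optimized: x = 24


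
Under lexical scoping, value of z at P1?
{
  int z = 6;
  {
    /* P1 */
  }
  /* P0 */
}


P1's block does not declare z; resolves to the enclosing declaration at depth 0
z = 6


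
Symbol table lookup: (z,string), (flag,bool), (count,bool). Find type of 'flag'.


Lookup 'flag' → type bool


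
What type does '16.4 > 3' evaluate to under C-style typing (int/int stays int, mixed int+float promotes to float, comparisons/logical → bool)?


Operand types: float > int
Rule: comparison yields bool
Result type: bool


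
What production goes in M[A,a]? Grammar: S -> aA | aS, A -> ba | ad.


For [A, a]: 'a' ∈ FIRST(ad)
Entry: A -> ad


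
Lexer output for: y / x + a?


Scan left to right, longest-match per lexeme
Tokens: ID(y), OP(/), ID(x), OP(+), ID(a)


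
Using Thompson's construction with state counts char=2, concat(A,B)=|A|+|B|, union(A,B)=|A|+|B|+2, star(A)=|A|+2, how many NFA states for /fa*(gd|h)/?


Syntax tree has 5 char leaf(s), 1 union(s), 1 star(s)
chars contribute 5×2 = 10; each union adds +2; each star adds +2
Total: 10 + 2 + 2 = 14 states


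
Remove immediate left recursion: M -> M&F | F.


Left-recursive alternatives: M&F; non-recursive: F
Introduce M': M -> FM', M' -> &FM' | ε


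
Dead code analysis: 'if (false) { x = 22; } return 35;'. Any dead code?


condition is constant false, so the whole block is unreachable
Dead: 'if (false) { x = 22; }'


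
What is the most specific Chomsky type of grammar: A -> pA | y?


Right-linear: every RHS is a terminal or a terminal followed by one nonterminal
Classification: Type 3 (Regular)


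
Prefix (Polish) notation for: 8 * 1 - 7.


left-to-right (same/higher precedence on left): tree is (- (* 8 1) 7)
Prefix: - * 8 1 7


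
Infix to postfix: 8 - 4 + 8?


Left to right (same or higher precedence on left)
Postfix: 8 4 - 8 +


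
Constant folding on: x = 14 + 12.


14 + 12 = 26 at compile time
Optimized: x = 26


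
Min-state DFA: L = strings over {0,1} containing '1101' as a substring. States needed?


KMP-style automaton: 4 progress states + 1 absorbing accept = 5
Minimal DFA: 5 states


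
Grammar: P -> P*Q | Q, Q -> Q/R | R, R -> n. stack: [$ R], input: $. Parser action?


'R' (not preceded by Q/) is the handle for Q -> R
Action: reduce (Q -> R)


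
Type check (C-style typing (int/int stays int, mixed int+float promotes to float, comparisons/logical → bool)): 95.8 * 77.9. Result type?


Operand types: float * float
Rule: mixed int/float promotes to float; int/int stays int
Result type: float


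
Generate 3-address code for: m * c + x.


Break into single-operator statements:
t1 = m * c
t2 = t1 + x


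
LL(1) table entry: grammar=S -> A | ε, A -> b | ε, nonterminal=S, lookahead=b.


For [S, b]: 'b' ∈ FIRST(A)
Entry: S -> A


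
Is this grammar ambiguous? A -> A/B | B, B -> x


precedence layered via separate nonterminal B: deterministic
Unambiguous


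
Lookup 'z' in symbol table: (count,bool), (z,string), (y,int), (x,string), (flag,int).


Lookup 'z' → type string


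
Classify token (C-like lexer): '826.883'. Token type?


Pattern: digits with a decimal point
Type: FLOAT_LITERAL


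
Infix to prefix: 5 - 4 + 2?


left-to-right (same/higher precedence on left): tree is (+ (- 5 4) 2)
Prefix: + - 5 4 2


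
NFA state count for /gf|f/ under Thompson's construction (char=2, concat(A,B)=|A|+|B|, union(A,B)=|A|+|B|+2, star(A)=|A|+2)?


Syntax tree has 3 char leaf(s), 1 union(s), 0 star(s)
chars contribute 3×2 = 6; each union adds +2; each star adds +2
Total: 6 + 2 + 0 = 8 states


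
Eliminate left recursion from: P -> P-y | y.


Left-recursive alternatives: P-y; non-recursive: y
Introduce P': P -> yP', P' -> -yP' | ε


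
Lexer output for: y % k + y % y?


Scan left to right, longest-match per lexeme
Tokens: ID(y), OP(%), ID(k), OP(+), ID(y), OP(%), ID(y)


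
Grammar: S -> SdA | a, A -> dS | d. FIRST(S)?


Per alternative of S: FIRST(SdA) = {a}; FIRST(a) = {a}
FIRST(S) = {a}


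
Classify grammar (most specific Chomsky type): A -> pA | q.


Right-linear: every RHS is a terminal or a terminal followed by one nonterminal
Classification: Type 3 (Regular)


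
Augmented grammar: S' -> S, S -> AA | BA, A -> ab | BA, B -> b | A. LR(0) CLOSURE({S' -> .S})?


Start: S' -> .S
For each item with dot before a nonterminal B, add B -> .γ for every B-production
Closure: [S' -> .S, S -> .AA, S -> .BA, A -> .ab, A -> .BA, B -> .b, B -> .A]


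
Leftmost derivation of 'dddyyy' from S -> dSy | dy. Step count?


Derivation: S => dSy => ddSyy => dddyyy
Steps: 3


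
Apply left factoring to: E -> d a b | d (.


Common prefix: 'd'
Factored: E -> d E', E' -> a b | (


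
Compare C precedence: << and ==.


'<<' is shift (level 8); '==' is equality (level 6)
Higher level binds tighter
'<<' has higher precedence than '=='


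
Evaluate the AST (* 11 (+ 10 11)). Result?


Evaluate inner: (+ 10 11) = 21
Evaluate root: (* 11 21) = 231
Result: 231


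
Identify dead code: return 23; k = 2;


statement follows a return and is unreachable
Dead: 'k = 2'


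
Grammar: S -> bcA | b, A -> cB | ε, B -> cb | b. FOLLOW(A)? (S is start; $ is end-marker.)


$ ∈ FOLLOW(S). For each A -> αBβ: add FIRST(β)\{ε} to FOLLOW(B); if β nullable, add FOLLOW(A).
FOLLOW(A) = {$}


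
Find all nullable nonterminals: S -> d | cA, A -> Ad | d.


A nonterminal is nullable iff some alternative derives ε (directly, or every symbol in it is nullable)
Nullable: {}


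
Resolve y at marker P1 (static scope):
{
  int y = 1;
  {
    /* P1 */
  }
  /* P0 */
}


P1's block does not declare y; resolves to the enclosing declaration at depth 0
y = 1


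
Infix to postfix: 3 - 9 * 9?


* has higher precedence, evaluate 9*9 first
Postfix: 3 9 9 * -


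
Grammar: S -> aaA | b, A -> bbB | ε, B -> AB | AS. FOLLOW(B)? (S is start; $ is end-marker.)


$ ∈ FOLLOW(S). For each A -> αBβ: add FIRST(β)\{ε} to FOLLOW(B); if β nullable, add FOLLOW(A).
FOLLOW(B) = {$, a, b}


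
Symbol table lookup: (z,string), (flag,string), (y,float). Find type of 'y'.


Lookup 'y' → type float


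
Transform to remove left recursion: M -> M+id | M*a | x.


Left-recursive alternatives: M+id, M*a; non-recursive: x
Introduce M': M -> xM', M' -> +idM' | *aM' | ε


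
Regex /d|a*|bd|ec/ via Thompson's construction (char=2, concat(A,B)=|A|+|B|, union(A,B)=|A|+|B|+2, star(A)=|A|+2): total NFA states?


Syntax tree has 6 char leaf(s), 3 union(s), 1 star(s)
chars contribute 6×2 = 12; each union adds +2; each star adds +2
Total: 12 + 6 + 2 = 20 states


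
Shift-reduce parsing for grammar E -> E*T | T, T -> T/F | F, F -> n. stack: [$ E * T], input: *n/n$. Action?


handle 'E*T' on top; lookahead ∈ FOLLOW(E) = {*, $}
Action: reduce (E -> E*T)


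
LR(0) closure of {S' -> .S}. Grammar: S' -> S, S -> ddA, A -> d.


Start: S' -> .S
For each item with dot before a nonterminal B, add B -> .γ for every B-production
Closure: [S' -> .S, S -> .ddA]


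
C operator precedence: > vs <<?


'<<' is shift (level 8); '>' is relational (level 7)
Higher level binds tighter
'<<' has higher precedence than '>'


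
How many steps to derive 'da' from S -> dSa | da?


Derivation: S => da
Steps: 1


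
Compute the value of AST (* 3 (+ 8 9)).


Evaluate inner: (+ 8 9) = 17
Evaluate root: (* 3 17) = 51
Result: 51


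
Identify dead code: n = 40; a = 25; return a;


n is assigned but never read
Dead: 'n = 40'


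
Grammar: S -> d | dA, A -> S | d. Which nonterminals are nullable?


A nonterminal is nullable iff some alternative derives ε (directly, or every symbol in it is nullable)
Nullable: {}


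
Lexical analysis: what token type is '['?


Pattern: delimiter/punctuation
Type: PUNCTUATION


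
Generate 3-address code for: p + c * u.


Break into single-operator statements:
t1 = c * u
t2 = p + t1


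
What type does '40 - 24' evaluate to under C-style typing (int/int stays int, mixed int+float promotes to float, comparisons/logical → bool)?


Operand types: int - int
Rule: mixed int/float promotes to float; int/int stays int
Result type: int


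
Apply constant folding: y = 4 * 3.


4 * 3 = 12 at compile time
Optimized: y = 12


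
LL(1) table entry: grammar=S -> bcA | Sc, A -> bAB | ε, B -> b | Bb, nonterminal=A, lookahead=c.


For [A, c]: ε is nullable and 'c' ∈ FOLLOW(A)
Entry: A -> ε


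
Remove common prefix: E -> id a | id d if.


Common prefix: 'id'
Factored: E -> id E', E' -> a | d if


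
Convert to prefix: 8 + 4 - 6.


left-to-right (same/higher precedence on left): tree is (- (+ 8 4) 6)
Prefix: - + 8 4 6


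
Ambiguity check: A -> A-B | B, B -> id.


precedence layered via separate nonterminal B: deterministic
Unambiguous


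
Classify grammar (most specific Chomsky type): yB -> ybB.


LHS has context (more than one symbol) and |LHS| ≤ |RHS|
Classification: Type 1 (Context-Sensitive)


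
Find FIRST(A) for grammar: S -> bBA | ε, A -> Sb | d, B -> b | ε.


Per alternative of A: FIRST(Sb) = {b}; FIRST(d) = {d}
FIRST(A) = {b, d}


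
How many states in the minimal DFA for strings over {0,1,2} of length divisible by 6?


Track length mod 6: states 0..5, accept at 0
Minimal DFA: 6 states


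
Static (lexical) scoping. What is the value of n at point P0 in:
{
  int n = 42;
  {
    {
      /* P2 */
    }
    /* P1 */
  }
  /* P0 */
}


n declared in the same block as P0
n = 42


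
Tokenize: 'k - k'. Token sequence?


Scan left to right, longest-match per lexeme
Tokens: ID(k), OP(-), ID(k)


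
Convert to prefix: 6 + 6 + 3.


left-to-right (same/higher precedence on left): tree is (+ (+ 6 6) 3)
Prefix: + + 6 6 3


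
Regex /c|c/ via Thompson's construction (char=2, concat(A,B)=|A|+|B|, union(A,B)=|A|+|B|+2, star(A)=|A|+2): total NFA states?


Syntax tree has 2 char leaf(s), 1 union(s), 0 star(s)
chars contribute 2×2 = 4; each union adds +2; each star adds +2
Total: 4 + 2 + 0 = 6 states


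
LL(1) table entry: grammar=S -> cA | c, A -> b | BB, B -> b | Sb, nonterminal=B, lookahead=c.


For [B, c]: 'c' ∈ FIRST(Sb)
Entry: B -> Sb


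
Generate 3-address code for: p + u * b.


Break into single-operator statements:
t1 = u * b
t2 = p + t1


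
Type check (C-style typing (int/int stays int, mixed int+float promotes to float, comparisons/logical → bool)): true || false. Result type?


Operand types: bool || bool
Rule: logical operators take bool operands and yield bool
Result type: bool


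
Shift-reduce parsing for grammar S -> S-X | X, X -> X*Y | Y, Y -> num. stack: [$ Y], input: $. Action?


'Y' (not preceded by X*) is the handle for X -> Y
Action: reduce (X -> Y)


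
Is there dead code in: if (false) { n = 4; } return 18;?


condition is constant false, so the whole block is unreachable
Dead: 'if (false) { n = 4; }'


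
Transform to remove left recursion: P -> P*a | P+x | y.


Left-recursive alternatives: P*a, P+x; non-recursive: y
Introduce P': P -> yP', P' -> *aP' | +xP' | ε


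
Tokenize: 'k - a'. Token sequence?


Scan left to right, longest-match per lexeme
Tokens: ID(k), OP(-), ID(a)


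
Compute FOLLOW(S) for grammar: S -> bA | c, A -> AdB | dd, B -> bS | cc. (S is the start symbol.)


$ ∈ FOLLOW(S). For each A -> αBβ: add FIRST(β)\{ε} to FOLLOW(B); if β nullable, add FOLLOW(A).
FOLLOW(S) = {$, d}


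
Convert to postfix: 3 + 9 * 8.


* has higher precedence, evaluate 9*8 first
Postfix: 3 9 8 * +


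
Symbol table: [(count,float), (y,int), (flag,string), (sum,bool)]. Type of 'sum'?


Lookup 'sum' → type bool


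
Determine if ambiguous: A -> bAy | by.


balanced b^n…y^n: each string has a unique parse
Unambiguous


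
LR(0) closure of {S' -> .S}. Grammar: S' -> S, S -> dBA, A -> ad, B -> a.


Start: S' -> .S
For each item with dot before a nonterminal B, add B -> .γ for every B-production
Closure: [S' -> .S, S -> .dBA]


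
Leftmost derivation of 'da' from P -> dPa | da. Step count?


Derivation: P => da
Steps: 1


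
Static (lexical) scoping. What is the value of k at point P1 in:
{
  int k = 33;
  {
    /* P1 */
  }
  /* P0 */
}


P1's block does not declare k; resolves to the enclosing declaration at depth 0
k = 33


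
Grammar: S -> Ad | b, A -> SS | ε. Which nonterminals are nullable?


A nonterminal is nullable iff some alternative derives ε (directly, or every symbol in it is nullable)
Nullable: {A}


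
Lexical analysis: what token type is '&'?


Pattern: operator symbol
Type: OPERATOR


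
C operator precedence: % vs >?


'%' is multiplicative (level 10); '>' is relational (level 7)
Higher level binds tighter
'%' has higher precedence than '>'


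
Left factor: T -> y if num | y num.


Common prefix: 'y'
Factored: T -> y T', T' -> if num | num


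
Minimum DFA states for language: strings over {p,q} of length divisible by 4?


Track length mod 4: states 0..3, accept at 0
Minimal DFA: 4 states


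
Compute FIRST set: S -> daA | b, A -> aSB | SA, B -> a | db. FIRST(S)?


Per alternative of S: FIRST(daA) = {d}; FIRST(b) = {b}
FIRST(S) = {b, d}


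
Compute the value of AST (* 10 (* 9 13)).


Evaluate inner: (* 9 13) = 117
Evaluate root: (* 10 117) = 1170
Result: 1170


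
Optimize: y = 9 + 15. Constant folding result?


9 + 15 = 24 at compile time
Optimized: y = 24


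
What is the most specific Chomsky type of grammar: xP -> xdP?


LHS has context (more than one symbol) and |LHS| ≤ |RHS|
Classification: Type 1 (Context-Sensitive)


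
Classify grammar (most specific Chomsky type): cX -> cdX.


LHS has context (more than one symbol) and |LHS| ≤ |RHS|
Classification: Type 1 (Context-Sensitive)


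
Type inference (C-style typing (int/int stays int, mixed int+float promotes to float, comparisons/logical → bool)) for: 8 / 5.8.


Operand types: int / float
Rule: mixed int/float promotes to float; int/int stays int
Result type: float


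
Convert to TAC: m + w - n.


Break into single-operator statements:
t1 = m + w
t2 = t1 - n


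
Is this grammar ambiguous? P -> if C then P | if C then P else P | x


dangling else: 'if C then if C then x else x' parses two ways
Ambiguous


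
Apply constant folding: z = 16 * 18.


16 * 18 = 288 at compile time
Optimized: z = 288


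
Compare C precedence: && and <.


'<' is relational (level 7); '&&' is logical AND (level 2)
Higher level binds tighter
'<' has higher precedence than '&&'


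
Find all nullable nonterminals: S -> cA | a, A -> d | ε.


A nonterminal is nullable iff some alternative derives ε (directly, or every symbol in it is nullable)
Nullable: {A}


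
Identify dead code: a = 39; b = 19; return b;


a is assigned but never read
Dead: 'a = 39'


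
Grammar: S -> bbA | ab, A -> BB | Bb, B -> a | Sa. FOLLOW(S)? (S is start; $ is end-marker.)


$ ∈ FOLLOW(S). For each A -> αBβ: add FIRST(β)\{ε} to FOLLOW(B); if β nullable, add FOLLOW(A).
FOLLOW(S) = {$, a}


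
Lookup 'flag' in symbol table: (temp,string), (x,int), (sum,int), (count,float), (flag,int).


Lookup 'flag' → type int


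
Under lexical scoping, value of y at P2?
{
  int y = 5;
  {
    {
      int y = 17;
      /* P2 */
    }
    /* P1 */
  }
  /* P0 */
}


y declared in the same block as P2
y = 17


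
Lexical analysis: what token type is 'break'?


Pattern: reserved word
Type: KEYWORD


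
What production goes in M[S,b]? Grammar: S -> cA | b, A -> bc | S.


For [S, b]: 'b' ∈ FIRST(b)
Entry: S -> b


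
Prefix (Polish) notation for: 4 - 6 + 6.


left-to-right (same/higher precedence on left): tree is (+ (- 4 6) 6)
Prefix: + - 4 6 6


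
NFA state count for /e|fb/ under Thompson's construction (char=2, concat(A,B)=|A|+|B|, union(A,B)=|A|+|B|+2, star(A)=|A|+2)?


Syntax tree has 3 char leaf(s), 1 union(s), 0 star(s)
chars contribute 3×2 = 6; each union adds +2; each star adds +2
Total: 6 + 2 + 0 = 8 states


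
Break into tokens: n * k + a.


Scan left to right, longest-match per lexeme
Tokens: ID(n), OP(*), ID(k), OP(+), ID(a)


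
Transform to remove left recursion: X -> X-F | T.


Left-recursive alternatives: X-F; non-recursive: T
Introduce X': X -> TX', X' -> -FX' | ε


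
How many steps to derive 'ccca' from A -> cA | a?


Derivation: A => cA => ccA => cccA => ccca
Steps: 4


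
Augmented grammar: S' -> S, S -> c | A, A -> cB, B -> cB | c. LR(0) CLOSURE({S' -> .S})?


Start: S' -> .S
For each item with dot before a nonterminal B, add B -> .γ for every B-production
Closure: [S' -> .S, S -> .c, S -> .A, A -> .cB]


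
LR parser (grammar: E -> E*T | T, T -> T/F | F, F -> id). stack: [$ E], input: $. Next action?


start symbol E on stack, input exhausted
Action: accept


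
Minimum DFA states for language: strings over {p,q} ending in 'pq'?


Track the longest suffix of input matching a prefix of 'pq': 3 classes (prefixes of length 0..2)
Minimal DFA: 3 states


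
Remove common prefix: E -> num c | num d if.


Common prefix: 'num'
Factored: E -> num E', E' -> c | d if


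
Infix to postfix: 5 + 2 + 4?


Left to right (same or higher precedence on left)
Postfix: 5 2 + 4 +


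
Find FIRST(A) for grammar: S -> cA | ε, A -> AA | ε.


Per alternative of A: FIRST(AA) = {ε}; FIRST(ε) = {ε}
FIRST(A) = {ε}


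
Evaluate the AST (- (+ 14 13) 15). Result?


Evaluate inner: (+ 14 13) = 27
Evaluate root: (- 27 15) = 12
Result: 12


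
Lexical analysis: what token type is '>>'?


Pattern: operator symbol
Type: OPERATOR


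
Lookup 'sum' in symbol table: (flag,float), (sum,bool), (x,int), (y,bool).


Lookup 'sum' → type bool


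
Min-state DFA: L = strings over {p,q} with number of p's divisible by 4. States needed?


Track (count of p) mod 4: states 0..3, accept at 0
Minimal DFA: 4 states


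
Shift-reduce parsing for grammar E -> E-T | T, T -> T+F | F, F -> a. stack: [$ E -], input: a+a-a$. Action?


no handle ('E-' is not any RHS); shift 'a'
Action: shift


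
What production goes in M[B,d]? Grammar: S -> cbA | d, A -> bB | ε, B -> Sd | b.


For [B, d]: 'd' ∈ FIRST(Sd)
Entry: B -> Sd


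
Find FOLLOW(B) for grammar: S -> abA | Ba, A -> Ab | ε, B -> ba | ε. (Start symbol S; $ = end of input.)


$ ∈ FOLLOW(S). For each A -> αBβ: add FIRST(β)\{ε} to FOLLOW(B); if β nullable, add FOLLOW(A).
FOLLOW(B) = {a}


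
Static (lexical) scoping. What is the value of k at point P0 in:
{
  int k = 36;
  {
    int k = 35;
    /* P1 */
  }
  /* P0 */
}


k declared in the same block as P0
k = 36


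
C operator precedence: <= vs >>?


'>>' is shift (level 8); '<=' is relational (level 7)
Higher level binds tighter
'>>' has higher precedence than '<='


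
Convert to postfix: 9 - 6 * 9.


* has higher precedence, evaluate 6*9 first
Postfix: 9 6 9 * -


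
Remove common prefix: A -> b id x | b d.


Common prefix: 'b'
Factored: A -> b A', A' -> id x | d


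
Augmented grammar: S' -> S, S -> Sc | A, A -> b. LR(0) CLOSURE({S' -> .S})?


Start: S' -> .S
For each item with dot before a nonterminal B, add B -> .γ for every B-production
Closure: [S' -> .S, S -> .Sc, S -> .A, A -> .b]


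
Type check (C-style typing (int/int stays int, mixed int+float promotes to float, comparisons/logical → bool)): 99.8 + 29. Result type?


Operand types: float + int
Rule: mixed int/float promotes to float; int/int stays int
Result type: float


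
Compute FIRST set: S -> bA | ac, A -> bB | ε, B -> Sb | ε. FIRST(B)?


Per alternative of B: FIRST(Sb) = {a, b}; FIRST(ε) = {ε}
FIRST(B) = {a, b, ε}


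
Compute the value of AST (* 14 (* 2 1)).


Evaluate inner: (* 2 1) = 2
Evaluate root: (* 14 2) = 28
Result: 28


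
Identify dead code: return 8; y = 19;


statement follows a return and is unreachable
Dead: 'y = 19'


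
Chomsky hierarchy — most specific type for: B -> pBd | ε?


Single nonterminal LHS, but p^n d^n is not regular
Classification: Type 2 (Context-Free)


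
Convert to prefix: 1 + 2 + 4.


left-to-right (same/higher precedence on left): tree is (+ (+ 1 2) 4)
Prefix: + + 1 2 4


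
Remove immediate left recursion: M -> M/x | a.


Left-recursive alternatives: M/x; non-recursive: a
Introduce M': M -> aM', M' -> /xM' | ε


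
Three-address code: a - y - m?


Break into single-operator statements:
t1 = a - y
t2 = t1 - m


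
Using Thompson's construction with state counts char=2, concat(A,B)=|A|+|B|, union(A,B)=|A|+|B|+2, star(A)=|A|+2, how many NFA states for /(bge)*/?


Syntax tree has 3 char leaf(s), 0 union(s), 1 star(s)
chars contribute 3×2 = 6; each union adds +2; each star adds +2
Total: 6 + 0 + 2 = 8 states


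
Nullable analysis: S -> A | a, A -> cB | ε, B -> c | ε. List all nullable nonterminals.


A nonterminal is nullable iff some alternative derives ε (directly, or every symbol in it is nullable)
Nullable: {A, B, S}


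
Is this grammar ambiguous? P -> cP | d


right-linear, alternatives start with distinct terminals 'c' vs 'd': unique leftmost derivation
Unambiguous


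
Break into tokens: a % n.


Scan left to right, longest-match per lexeme
Tokens: ID(a), OP(%), ID(n)


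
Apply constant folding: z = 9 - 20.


9 - 20 = -11 at compile time
Optimized: z = -11


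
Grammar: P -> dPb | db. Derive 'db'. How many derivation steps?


Derivation: P => db
Steps: 1


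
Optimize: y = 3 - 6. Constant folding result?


3 - 6 = -3 at compile time
Optimized: y = -3


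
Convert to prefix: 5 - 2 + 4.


left-to-right (same/higher precedence on left): tree is (+ (- 5 2) 4)
Prefix: + - 5 2 4


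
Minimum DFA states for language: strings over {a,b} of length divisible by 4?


Track length mod 4: states 0..3, accept at 0
Minimal DFA: 4 states


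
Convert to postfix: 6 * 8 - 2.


Left to right (same or higher precedence on left)
Postfix: 6 8 * 2 -


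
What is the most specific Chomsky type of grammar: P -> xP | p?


Right-linear: every RHS is a terminal or a terminal followed by one nonterminal
Classification: Type 3 (Regular)


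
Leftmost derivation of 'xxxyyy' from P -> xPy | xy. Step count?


Derivation: P => xPy => xxPyy => xxxyyy
Steps: 3


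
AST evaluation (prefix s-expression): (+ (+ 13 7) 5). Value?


Evaluate inner: (+ 13 7) = 20
Evaluate root: (+ 20 5) = 25
Result: 25


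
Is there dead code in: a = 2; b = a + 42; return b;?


a is read by b's definition; b is returned
No dead code


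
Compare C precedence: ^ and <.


'<' is relational (level 7); '^' is bitwise XOR (level 4)
Higher level binds tighter
'<' has higher precedence than '^'


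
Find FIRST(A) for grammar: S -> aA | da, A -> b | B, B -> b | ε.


Per alternative of A: FIRST(b) = {b}; FIRST(B) = {b, ε}
FIRST(A) = {b, ε}


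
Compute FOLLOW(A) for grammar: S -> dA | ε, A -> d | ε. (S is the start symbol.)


$ ∈ FOLLOW(S). For each A -> αBβ: add FIRST(β)\{ε} to FOLLOW(B); if β nullable, add FOLLOW(A).
FOLLOW(A) = {$}


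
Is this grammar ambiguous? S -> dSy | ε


balanced d^n…y^n: each string has a unique parse
Unambiguous


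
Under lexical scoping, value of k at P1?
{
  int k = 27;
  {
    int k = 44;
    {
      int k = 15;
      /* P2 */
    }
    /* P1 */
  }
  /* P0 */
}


k declared in the same block as P1
k = 44


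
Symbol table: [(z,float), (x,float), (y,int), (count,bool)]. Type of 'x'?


Lookup 'x' → type float


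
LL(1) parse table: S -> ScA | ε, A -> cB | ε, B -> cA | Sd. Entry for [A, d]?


For [A, d]: ε is nullable and 'd' ∈ FOLLOW(A)
Entry: A -> ε


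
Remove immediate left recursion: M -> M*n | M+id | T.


Left-recursive alternatives: M*n, M+id; non-recursive: T
Introduce M': M -> TM', M' -> *nM' | +idM' | ε


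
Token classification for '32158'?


Pattern: digits only
Type: INTEGER_LITERAL


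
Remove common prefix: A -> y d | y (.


Common prefix: 'y'
Factored: A -> y A', A' -> d | (


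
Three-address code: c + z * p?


Break into single-operator statements:
t1 = z * p
t2 = c + t1


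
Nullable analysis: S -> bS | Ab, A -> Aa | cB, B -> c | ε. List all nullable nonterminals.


A nonterminal is nullable iff some alternative derives ε (directly, or every symbol in it is nullable)
Nullable: {B}


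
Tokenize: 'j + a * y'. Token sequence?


Scan left to right, longest-match per lexeme
Tokens: ID(j), OP(+), ID(a), OP(*), ID(y)


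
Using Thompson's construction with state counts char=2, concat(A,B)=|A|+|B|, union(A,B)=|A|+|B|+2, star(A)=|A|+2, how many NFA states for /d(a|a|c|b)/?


Syntax tree has 5 char leaf(s), 3 union(s), 0 star(s)
chars contribute 5×2 = 10; each union adds +2; each star adds +2
Total: 10 + 6 + 0 = 16 states


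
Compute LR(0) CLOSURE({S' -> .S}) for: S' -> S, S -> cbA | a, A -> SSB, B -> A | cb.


Start: S' -> .S
For each item with dot before a nonterminal B, add B -> .γ for every B-production
Closure: [S' -> .S, S -> .cbA, S -> .a]


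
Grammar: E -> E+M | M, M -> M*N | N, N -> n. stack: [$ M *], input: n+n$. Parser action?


no handle; shift 'n'
Action: shift


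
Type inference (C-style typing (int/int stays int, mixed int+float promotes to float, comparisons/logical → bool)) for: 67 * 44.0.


Operand types: int * float
Rule: mixed int/float promotes to float; int/int stays int
Result type: float


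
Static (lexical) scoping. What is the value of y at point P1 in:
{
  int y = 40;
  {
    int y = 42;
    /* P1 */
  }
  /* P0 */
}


y declared in the same block as P1
y = 42


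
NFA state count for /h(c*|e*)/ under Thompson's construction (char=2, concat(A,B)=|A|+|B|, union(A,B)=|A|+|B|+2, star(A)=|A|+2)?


Syntax tree has 3 char leaf(s), 1 union(s), 2 star(s)
chars contribute 3×2 = 6; each union adds +2; each star adds +2
Total: 6 + 2 + 4 = 12 states


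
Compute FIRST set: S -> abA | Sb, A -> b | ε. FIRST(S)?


Per alternative of S: FIRST(abA) = {a}; FIRST(Sb) = {a}
FIRST(S) = {a}


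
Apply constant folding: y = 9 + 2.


9 + 2 = 11 at compile time
Optimized: y = 11


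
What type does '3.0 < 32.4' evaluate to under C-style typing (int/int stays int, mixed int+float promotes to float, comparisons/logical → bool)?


Operand types: float < float
Rule: comparison yields bool
Result type: bool


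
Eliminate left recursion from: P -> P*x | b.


Left-recursive alternatives: P*x; non-recursive: b
Introduce P': P -> bP', P' -> *xP' | ε


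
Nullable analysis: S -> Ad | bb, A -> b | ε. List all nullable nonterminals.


A nonterminal is nullable iff some alternative derives ε (directly, or every symbol in it is nullable)
Nullable: {A}


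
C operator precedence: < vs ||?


'<' is relational (level 7); '||' is logical OR (level 1)
Higher level binds tighter
'<' has higher precedence than '||'


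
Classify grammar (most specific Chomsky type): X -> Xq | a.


Left-linear: every RHS is a terminal or one nonterminal followed by a terminal
Classification: Type 3 (Regular)


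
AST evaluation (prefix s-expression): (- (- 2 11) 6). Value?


Evaluate inner: (- 2 11) = -9
Evaluate root: (- -9 6) = -15
Result: -15


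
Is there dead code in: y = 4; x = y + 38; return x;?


y is read by x's definition; x is returned
No dead code


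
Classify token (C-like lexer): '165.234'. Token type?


Pattern: digits with a decimal point
Type: FLOAT_LITERAL


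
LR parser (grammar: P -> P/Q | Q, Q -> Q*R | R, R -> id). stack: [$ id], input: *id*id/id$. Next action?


'id' on top is the handle for R -> id
Action: reduce (R -> id)


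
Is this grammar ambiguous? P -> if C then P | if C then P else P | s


dangling else: 'if C then if C then s else s' parses two ways
Ambiguous


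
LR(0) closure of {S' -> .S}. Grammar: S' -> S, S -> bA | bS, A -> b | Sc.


Start: S' -> .S
For each item with dot before a nonterminal B, add B -> .γ for every B-production
Closure: [S' -> .S, S -> .bA, S -> .bS]


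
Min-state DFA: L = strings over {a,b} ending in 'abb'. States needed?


Track the longest suffix of input matching a prefix of 'abb': 4 classes (prefixes of length 0..3)
Minimal DFA: 4 states


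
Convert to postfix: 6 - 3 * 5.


* has higher precedence, evaluate 3*5 first
Postfix: 6 3 5 * -


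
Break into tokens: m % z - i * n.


Scan left to right, longest-match per lexeme
Tokens: ID(m), OP(%), ID(z), OP(-), ID(i), OP(*), ID(n)


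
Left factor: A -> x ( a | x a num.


Common prefix: 'x'
Factored: A -> x A', A' -> ( a | a num


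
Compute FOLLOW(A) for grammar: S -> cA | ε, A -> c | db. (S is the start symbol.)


$ ∈ FOLLOW(S). For each A -> αBβ: add FIRST(β)\{ε} to FOLLOW(B); if β nullable, add FOLLOW(A).
FOLLOW(A) = {$}


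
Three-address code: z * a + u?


Break into single-operator statements:
t1 = z * a
t2 = t1 + u


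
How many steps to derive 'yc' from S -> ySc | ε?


Derivation: S => ySc => yc
Steps: 2


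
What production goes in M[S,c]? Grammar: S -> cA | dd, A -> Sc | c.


For [S, c]: 'c' ∈ FIRST(cA)
Entry: S -> cA


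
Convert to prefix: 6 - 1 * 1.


'*' binds tighter: tree is (- 6 (* 1 1))
Prefix: - 6 * 1 1


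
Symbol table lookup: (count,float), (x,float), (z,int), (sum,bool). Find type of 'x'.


Lookup 'x' → type float


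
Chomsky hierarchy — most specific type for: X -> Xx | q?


Left-linear: every RHS is a terminal or one nonterminal followed by a terminal
Classification: Type 3 (Regular)


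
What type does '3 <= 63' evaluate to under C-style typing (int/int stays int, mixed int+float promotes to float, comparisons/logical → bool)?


Operand types: int <= int
Rule: comparison yields bool
Result type: bool


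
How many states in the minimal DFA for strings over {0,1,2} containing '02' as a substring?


KMP-style automaton: 2 progress states + 1 absorbing accept = 3
Minimal DFA: 3 states


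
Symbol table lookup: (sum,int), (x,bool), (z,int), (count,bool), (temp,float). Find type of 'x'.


Lookup 'x' → type bool


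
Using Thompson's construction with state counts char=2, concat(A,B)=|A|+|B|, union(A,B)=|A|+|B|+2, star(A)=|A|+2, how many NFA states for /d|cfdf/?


Syntax tree has 5 char leaf(s), 1 union(s), 0 star(s)
chars contribute 5×2 = 10; each union adds +2; each star adds +2
Total: 10 + 2 + 0 = 12 states


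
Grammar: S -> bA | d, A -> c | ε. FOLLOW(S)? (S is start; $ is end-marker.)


$ ∈ FOLLOW(S). For each A -> αBβ: add FIRST(β)\{ε} to FOLLOW(B); if β nullable, add FOLLOW(A).
FOLLOW(S) = {$}


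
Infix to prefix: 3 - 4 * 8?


'*' binds tighter: tree is (- 3 (* 4 8))
Prefix: - 3 * 4 8


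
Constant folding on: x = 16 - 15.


16 - 15 = 1 at compile time
Optimized: x = 1


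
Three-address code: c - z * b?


Break into single-operator statements:
t1 = z * b
t2 = c - t1


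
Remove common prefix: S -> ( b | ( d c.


Common prefix: '('
Factored: S -> ( S', S' -> b | d c


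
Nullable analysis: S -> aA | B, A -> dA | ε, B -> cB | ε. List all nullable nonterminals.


A nonterminal is nullable iff some alternative derives ε (directly, or every symbol in it is nullable)
Nullable: {A, B, S}
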